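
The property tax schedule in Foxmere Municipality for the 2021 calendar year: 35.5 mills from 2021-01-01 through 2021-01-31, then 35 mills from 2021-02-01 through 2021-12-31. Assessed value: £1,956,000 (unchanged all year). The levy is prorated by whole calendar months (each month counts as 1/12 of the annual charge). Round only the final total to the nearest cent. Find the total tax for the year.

2021-01-01 to 2021-01-31: 1 month at 35.5 mills → £1,956,000 × 3.55% × 1/12 = £5,786.5000
2021-02-01 to 2021-12-31: 11 months at 35 mills → £1,956,000 × 3.5% × 11/12 = £62,755.0000
Total = £68,541.5000

£68,541.50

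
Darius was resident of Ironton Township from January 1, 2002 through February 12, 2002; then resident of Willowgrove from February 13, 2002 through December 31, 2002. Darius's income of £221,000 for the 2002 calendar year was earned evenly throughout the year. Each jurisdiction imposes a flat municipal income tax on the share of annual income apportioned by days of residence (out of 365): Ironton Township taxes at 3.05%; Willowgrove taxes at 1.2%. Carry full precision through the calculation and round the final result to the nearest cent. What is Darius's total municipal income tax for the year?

Ironton Township, January 1 – February 12, 2002: 43 days → £221,000 × 3.05% × 43/365 = £794.0863
Willowgrove, February 13 – December 31, 2002: 322 days → £221,000 × 1.2% × 322/365 = £2,339.5726
Total = £3,133.6589

£3,133.66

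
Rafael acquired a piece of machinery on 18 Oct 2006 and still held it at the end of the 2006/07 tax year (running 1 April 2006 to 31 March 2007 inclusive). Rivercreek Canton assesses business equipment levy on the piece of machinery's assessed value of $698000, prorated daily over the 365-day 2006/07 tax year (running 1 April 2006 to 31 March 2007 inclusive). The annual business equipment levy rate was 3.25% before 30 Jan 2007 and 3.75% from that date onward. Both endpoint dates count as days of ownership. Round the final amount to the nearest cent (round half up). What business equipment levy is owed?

$10838.12

18 Oct 2006 – 29 Jan 2007: 104 days at 3.25% → $698000 × 3.25% × 104/365 = $6463.6712
30 Jan – 31 Mar 2007: 61 days at 3.75% → $698000 × 3.75% × 61/365 = $4374.4521
Total = $10838.1233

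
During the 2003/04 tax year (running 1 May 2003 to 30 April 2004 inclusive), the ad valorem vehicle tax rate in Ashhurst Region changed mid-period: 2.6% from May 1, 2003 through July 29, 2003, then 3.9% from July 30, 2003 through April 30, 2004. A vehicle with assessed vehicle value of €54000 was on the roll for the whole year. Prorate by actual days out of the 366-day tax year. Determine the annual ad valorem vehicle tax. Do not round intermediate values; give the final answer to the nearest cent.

May 1 – July 29, 2003: 90 days at 2.6% → €54000 × 2.6% × 90/366 = €345.2459
July 30, 2003 – April 30, 2004: 276 days at 3.9% → €54000 × 3.9% × 276/366 = €1588.1311
Total = €1933.3770

€1933.38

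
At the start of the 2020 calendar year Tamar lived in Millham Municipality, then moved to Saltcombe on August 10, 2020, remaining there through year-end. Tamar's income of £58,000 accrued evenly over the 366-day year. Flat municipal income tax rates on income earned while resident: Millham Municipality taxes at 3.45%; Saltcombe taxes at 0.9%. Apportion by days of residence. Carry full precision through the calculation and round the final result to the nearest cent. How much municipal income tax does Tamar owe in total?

£1,419.10

Millham Municipality, January 1 – August 9, 2020: 222 days → £58,000 × 3.45% × 222/366 = £1,213.7213
Saltcombe, August 10 – December 31, 2020: 144 days → £58,000 × 0.9% × 144/366 = £205.3770
Total = £1,419.0984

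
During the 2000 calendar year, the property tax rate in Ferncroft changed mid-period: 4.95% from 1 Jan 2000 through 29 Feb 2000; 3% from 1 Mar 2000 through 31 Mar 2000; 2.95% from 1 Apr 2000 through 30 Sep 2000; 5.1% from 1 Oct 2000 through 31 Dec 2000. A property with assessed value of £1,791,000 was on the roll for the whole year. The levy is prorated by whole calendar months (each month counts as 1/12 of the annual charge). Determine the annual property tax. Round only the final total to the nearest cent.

1 Jan – 29 Feb 2000: 2 months at 4.95% → £1,791,000 × 4.95% × 2/12 = £14,775.7500
1 Mar – 31 Mar 2000: 1 month at 3% → £1,791,000 × 3% × 1/12 = £4,477.5000
1 Apr – 30 Sep 2000: 6 months at 2.95% → £1,791,000 × 2.95% × 6/12 = £26,417.2500
1 Oct – 31 Dec 2000: 3 months at 5.1% → £1,791,000 × 5.1% × 3/12 = £22,835.2500
Total = £68,505.7500

£68,505.75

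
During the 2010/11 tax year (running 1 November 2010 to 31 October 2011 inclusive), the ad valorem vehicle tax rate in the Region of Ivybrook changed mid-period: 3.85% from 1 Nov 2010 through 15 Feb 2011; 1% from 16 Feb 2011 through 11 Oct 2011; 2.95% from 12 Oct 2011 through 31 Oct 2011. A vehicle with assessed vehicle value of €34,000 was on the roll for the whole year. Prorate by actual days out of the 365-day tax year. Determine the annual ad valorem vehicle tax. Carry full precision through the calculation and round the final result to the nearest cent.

€660.39

1 Nov 2010 – 15 Feb 2011: 107 days at 3.85% → €34,000 × 3.85% × 107/365 = €383.7342
16 Feb – 11 Oct 2011: 238 days at 1% → €34,000 × 1% × 238/365 = €221.6986
12 Oct – 31 Oct 2011: 20 days at 2.95% → €34,000 × 2.95% × 20/365 = €54.9589
Total = €660.3918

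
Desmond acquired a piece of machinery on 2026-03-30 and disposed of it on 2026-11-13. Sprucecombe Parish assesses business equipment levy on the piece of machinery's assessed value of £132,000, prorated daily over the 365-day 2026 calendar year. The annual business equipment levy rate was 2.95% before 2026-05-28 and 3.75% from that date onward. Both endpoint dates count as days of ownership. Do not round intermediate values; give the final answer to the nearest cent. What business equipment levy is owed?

£2,934.92

2026-03-30 to 2026-05-27: 59 days at 2.95% → £132,000 × 2.95% × 59/365 = £629.4411
2026-05-28 to 2026-11-13: 170 days at 3.75% → £132,000 × 3.75% × 170/365 = £2,305.4795
Total = £2,934.9205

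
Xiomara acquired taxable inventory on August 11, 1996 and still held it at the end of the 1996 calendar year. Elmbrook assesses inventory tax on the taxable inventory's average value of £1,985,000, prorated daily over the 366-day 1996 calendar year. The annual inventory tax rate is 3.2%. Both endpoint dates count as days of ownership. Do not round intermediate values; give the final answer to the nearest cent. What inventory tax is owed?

£24,817.92

Days held (August 11 – December 31, 1996): 143 out of 366
Tax = £1,985,000 × 3.2% × 143/366 = £24,817.9235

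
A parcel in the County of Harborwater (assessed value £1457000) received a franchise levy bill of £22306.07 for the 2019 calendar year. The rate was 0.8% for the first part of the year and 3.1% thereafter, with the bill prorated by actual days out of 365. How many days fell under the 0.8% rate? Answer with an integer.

249 days

Let d = days at the first rate; then 365 − d days at the second rate.
£1457000 × [0.8%·d + 3.1%·(365−d)] / 365 = £22306.07
Solving gives d = 249, so the new rate took effect on 7 Sep 2019.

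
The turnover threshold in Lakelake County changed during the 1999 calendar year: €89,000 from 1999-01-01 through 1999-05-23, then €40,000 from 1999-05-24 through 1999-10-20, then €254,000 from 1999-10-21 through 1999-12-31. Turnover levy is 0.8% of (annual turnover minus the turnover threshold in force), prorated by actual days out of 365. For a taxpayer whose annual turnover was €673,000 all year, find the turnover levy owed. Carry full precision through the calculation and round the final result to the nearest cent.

€4,572.71

1999-01-01 to 1999-05-23: 143 days, exemption €89,000 → (€673,000 − €89,000) × 0.8% × 143/365 = €1,830.4000
1999-05-24 to 1999-10-20: 150 days, exemption €40,000 → (€673,000 − €40,000) × 0.8% × 150/365 = €2,081.0959
1999-10-21 to 1999-12-31: 72 days, exemption €254,000 → (€673,000 − €254,000) × 0.8% × 72/365 = €661.2164
Total = €4,572.7123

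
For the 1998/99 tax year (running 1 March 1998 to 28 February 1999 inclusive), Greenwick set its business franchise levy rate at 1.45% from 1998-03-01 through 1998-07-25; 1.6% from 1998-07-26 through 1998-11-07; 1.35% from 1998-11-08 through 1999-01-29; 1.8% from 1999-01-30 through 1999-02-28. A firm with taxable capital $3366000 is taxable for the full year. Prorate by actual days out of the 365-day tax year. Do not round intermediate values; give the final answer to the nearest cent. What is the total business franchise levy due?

$50462.33

1998-03-01 to 1998-07-25: 147 days at 1.45% → $3366000 × 1.45% × 147/365 = $19656.5178
1998-07-26 to 1998-11-07: 105 days at 1.6% → $3366000 × 1.6% × 105/365 = $15492.8219
1998-11-08 to 1999-01-29: 83 days at 1.35% → $3366000 × 1.35% × 83/365 = $10333.1589
1999-01-30 to 1999-02-28: 30 days at 1.8% → $3366000 × 1.8% × 30/365 = $4979.8356
Total = $50462.3342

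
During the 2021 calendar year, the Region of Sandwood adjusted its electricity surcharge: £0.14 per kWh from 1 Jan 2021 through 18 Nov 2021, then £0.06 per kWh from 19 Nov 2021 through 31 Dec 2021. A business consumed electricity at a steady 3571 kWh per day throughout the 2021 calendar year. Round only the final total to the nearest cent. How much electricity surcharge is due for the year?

£170,193.86

1 Jan – 18 Nov 2021: 322 days × 3571 kWh/day = 1,149,862 kWh at £0.14/kWh → £160,980.68
19 Nov – 31 Dec 2021: 43 days × 3571 kWh/day = 153,553 kWh at £0.06/kWh → £9,213.18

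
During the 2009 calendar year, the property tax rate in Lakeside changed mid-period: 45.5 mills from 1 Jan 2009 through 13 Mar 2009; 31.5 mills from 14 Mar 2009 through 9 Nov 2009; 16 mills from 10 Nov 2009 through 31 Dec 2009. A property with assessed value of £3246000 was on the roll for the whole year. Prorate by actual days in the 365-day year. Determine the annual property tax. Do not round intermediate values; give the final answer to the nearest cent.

1 Jan – 13 Mar 2009: 72 days at 45.5 mills → £3246000 × 4.55% × 72/365 = £29133.9616
14 Mar – 9 Nov 2009: 241 days at 31.5 mills → £3246000 × 3.15% × 241/365 = £67512.3534
10 Nov – 31 Dec 2009: 52 days at 16 mills → £3246000 × 1.6% × 52/365 = £7399.1014
Total = £104045.4164

£104045.42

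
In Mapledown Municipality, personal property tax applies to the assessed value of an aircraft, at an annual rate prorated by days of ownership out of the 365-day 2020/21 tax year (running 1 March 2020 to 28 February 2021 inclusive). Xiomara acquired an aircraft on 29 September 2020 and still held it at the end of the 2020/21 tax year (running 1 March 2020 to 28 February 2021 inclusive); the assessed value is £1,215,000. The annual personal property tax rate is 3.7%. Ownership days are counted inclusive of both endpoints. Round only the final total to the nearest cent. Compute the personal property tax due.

Days held (29 September 2020 – 28 February 2021): 153 out of 365
Tax = £1,215,000 × 3.7% × 153/365 = £18,844.1507

£18,844.15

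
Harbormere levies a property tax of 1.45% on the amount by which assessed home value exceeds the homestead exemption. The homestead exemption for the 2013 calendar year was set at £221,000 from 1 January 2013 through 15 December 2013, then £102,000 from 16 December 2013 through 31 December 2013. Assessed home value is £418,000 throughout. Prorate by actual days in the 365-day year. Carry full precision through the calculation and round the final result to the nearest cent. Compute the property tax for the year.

1 January – 15 December 2013: 349 days, exemption £221,000 → (£418,000 − £221,000) × 1.45% × 349/365 = £2,731.2836
16 December – 31 December 2013: 16 days, exemption £102,000 → (£418,000 − £102,000) × 1.45% × 16/365 = £200.8548
Total = £2,932.1384

£2,932.14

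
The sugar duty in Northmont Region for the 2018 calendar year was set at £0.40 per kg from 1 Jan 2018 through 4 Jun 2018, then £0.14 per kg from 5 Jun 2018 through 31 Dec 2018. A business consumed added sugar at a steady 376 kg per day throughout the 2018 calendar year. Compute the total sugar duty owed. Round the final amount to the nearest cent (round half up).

£34366.40

1 Jan – 4 Jun 2018: 155 days × 376 kg/day = 58,280 kg at £0.40/kg → £23312.00
5 Jun – 31 Dec 2018: 210 days × 376 kg/day = 78,960 kg at £0.14/kg → £11054.40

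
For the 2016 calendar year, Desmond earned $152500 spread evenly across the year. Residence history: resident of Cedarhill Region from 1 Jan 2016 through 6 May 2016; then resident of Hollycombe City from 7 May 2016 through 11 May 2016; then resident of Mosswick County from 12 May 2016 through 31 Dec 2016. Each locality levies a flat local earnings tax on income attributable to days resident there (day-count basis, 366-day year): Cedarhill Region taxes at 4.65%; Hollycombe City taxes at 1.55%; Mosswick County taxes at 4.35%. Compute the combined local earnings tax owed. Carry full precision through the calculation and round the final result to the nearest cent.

Cedarhill Region, 1 Jan – 6 May 2016: 127 days → $152500 × 4.65% × 127/366 = $2460.6250
Hollycombe City, 7 May – 11 May 2016: 5 days → $152500 × 1.55% × 5/366 = $32.2917
Mosswick County, 12 May – 31 Dec 2016: 234 days → $152500 × 4.35% × 234/366 = $4241.2500
Total = $6734.1667

$6734.17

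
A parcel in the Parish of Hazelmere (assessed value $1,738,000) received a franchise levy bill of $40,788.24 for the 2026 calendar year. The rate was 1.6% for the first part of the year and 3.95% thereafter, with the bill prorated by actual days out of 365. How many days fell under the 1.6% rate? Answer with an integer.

249 days

Let d = days at the first rate; then 365 − d days at the second rate.
$1,738,000 × [1.6%·d + 3.95%·(365−d)] / 365 = $40,788.24
Solving gives d = 249, so the new rate took effect on September 7, 2026.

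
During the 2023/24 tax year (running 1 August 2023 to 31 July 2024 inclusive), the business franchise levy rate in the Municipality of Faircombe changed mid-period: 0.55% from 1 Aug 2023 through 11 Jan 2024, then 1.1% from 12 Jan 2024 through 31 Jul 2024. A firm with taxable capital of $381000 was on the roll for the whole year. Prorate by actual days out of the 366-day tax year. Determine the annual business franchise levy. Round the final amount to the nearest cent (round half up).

$3252.03

1 Aug 2023 – 11 Jan 2024: 164 days at 0.55% → $381000 × 0.55% × 164/366 = $938.9672
12 Jan – 31 Jul 2024: 202 days at 1.1% → $381000 × 1.1% × 202/366 = $2313.0656
Total = $3252.0328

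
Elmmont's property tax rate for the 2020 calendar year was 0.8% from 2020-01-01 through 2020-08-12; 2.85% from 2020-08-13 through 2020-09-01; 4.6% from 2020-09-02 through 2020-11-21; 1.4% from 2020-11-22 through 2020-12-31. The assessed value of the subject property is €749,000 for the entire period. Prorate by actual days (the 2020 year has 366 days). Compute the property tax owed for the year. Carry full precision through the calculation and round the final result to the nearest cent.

€13,621.16

2020-01-01 to 2020-08-12: 225 days at 0.8% → €749,000 × 0.8% × 225/366 = €3,683.6066
2020-08-13 to 2020-09-01: 20 days at 2.85% → €749,000 × 2.85% × 20/366 = €1,166.4754
2020-09-02 to 2020-11-21: 81 days at 4.6% → €749,000 × 4.6% × 81/366 = €7,625.0656
2020-11-22 to 2020-12-31: 40 days at 1.4% → €749,000 × 1.4% × 40/366 = €1,146.0109
Total = €13,621.1585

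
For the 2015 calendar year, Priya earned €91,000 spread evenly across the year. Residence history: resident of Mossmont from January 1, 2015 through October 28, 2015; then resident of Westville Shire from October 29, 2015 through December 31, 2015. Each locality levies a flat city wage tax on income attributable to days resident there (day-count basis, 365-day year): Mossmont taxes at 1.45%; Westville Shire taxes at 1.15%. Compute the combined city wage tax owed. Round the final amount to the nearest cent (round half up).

€1,271.63

Mossmont, January 1 – October 28, 2015: 301 days → €91,000 × 1.45% × 301/365 = €1,088.1356
Westville Shire, October 29 – December 31, 2015: 64 days → €91,000 × 1.15% × 64/365 = €183.4959
Total = €1,271.6315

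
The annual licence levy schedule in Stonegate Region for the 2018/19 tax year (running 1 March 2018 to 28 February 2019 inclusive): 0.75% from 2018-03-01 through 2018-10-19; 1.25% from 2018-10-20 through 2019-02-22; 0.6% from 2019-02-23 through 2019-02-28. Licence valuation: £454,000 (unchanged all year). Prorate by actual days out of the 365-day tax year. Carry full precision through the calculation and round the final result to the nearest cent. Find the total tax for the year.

£4,177.42

2018-03-01 to 2018-10-19: 233 days at 0.75% → £454,000 × 0.75% × 233/365 = £2,173.6027
2018-10-20 to 2019-02-22: 126 days at 1.25% → £454,000 × 1.25% × 126/365 = £1,959.0411
2019-02-23 to 2019-02-28: 6 days at 0.6% → £454,000 × 0.6% × 6/365 = £44.7781
Total = £4,177.4219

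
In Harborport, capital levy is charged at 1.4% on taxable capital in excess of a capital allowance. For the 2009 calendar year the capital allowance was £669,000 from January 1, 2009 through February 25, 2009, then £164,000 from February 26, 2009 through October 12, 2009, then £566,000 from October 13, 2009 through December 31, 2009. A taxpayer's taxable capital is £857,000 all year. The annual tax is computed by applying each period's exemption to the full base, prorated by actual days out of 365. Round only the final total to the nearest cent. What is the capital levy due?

£7,383.75

January 1 – February 25, 2009: 56 days, exemption £669,000 → (£857,000 − £669,000) × 1.4% × 56/365 = £403.8137
February 26 – October 12, 2009: 229 days, exemption £164,000 → (£857,000 − £164,000) × 1.4% × 229/365 = £6,087.0082
October 13 – December 31, 2009: 80 days, exemption £566,000 → (£857,000 − £566,000) × 1.4% × 80/365 = £892.9315
Total = £7,383.7534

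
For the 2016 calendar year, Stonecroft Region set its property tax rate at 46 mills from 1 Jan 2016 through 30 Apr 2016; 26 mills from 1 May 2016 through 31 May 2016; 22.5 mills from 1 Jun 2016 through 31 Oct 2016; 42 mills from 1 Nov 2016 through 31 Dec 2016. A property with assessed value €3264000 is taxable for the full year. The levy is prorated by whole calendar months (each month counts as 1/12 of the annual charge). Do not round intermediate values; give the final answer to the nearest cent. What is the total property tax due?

€110568.00

1 Jan – 30 Apr 2016: 4 months at 46 mills → €3264000 × 4.6% × 4/12 = €50048.0000
1 May – 31 May 2016: 1 month at 26 mills → €3264000 × 2.6% × 1/12 = €7072.0000
1 Jun – 31 Oct 2016: 5 months at 22.5 mills → €3264000 × 2.25% × 5/12 = €30600.0000
1 Nov – 31 Dec 2016: 2 months at 42 mills → €3264000 × 4.2% × 2/12 = €22848.0000
Total = €110568.0000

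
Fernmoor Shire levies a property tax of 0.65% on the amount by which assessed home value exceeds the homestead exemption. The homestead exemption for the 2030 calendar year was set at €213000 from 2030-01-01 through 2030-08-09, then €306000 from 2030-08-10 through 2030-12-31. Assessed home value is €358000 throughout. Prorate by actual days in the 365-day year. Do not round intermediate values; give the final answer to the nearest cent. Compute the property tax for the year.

2030-01-01 to 2030-08-09: 221 days, exemption €213000 → (€358000 − €213000) × 0.65% × 221/365 = €570.6644
2030-08-10 to 2030-12-31: 144 days, exemption €306000 → (€358000 − €306000) × 0.65% × 144/365 = €133.3479
Total = €704.0123

€704.01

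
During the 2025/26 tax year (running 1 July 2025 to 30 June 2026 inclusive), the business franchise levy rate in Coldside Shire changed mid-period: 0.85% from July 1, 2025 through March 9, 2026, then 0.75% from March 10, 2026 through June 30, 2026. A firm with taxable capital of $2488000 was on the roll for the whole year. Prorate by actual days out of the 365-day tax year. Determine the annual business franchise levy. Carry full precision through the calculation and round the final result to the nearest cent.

$20377.74

July 1, 2025 – March 9, 2026: 252 days at 0.85% → $2488000 × 0.85% × 252/365 = $14600.8110
March 10 – June 30, 2026: 113 days at 0.75% → $2488000 × 0.75% × 113/365 = $5776.9315
Total = $20377.7425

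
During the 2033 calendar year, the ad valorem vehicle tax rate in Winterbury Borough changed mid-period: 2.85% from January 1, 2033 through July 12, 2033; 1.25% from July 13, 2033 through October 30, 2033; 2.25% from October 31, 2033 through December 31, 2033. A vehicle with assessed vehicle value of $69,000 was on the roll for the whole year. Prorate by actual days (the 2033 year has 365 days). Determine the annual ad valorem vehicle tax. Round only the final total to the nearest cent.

$1,563.46

January 1 – July 12, 2033: 193 days at 2.85% → $69,000 × 2.85% × 193/365 = $1,039.8205
July 13 – October 30, 2033: 110 days at 1.25% → $69,000 × 1.25% × 110/365 = $259.9315
October 31 – December 31, 2033: 62 days at 2.25% → $69,000 × 2.25% × 62/365 = $263.7123
Total = $1,563.4644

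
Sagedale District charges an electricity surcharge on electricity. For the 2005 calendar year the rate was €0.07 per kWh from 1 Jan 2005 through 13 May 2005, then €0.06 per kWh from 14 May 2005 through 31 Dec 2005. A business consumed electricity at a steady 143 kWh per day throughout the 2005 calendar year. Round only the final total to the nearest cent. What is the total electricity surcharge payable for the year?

€3,321.89

1 Jan – 13 May 2005: 133 days × 143 kWh/day = 19,019 kWh at €0.07/kWh → €1,331.33
14 May – 31 Dec 2005: 232 days × 143 kWh/day = 33,176 kWh at €0.06/kWh → €1,990.56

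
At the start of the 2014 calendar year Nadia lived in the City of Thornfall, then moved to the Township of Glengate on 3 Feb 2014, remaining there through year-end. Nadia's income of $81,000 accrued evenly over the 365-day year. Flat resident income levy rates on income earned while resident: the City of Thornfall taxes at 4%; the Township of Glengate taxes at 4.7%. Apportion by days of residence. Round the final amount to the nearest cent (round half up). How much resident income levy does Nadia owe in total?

The City of Thornfall, 1 Jan – 2 Feb 2014: 33 days → $81,000 × 4% × 33/365 = $292.9315
The Township of Glengate, 3 Feb – 31 Dec 2014: 332 days → $81,000 × 4.7% × 332/365 = $3,462.8055
Total = $3,755.7370

$3,755.74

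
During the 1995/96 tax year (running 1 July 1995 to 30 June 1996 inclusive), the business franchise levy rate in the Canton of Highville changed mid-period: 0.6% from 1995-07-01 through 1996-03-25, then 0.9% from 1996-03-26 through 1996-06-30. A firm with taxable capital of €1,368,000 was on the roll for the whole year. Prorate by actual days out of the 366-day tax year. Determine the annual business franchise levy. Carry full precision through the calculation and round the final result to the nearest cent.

1995-07-01 to 1996-03-25: 269 days at 0.6% → €1,368,000 × 0.6% × 269/366 = €6,032.6557
1996-03-26 to 1996-06-30: 97 days at 0.9% → €1,368,000 × 0.9% × 97/366 = €3,263.0164
Total = €9,295.6721

€9,295.67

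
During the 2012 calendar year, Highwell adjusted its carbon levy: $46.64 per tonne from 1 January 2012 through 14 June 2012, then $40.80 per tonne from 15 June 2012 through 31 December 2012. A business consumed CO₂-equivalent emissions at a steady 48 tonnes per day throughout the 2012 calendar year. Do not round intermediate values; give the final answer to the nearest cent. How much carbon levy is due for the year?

$763,307.52

1 January – 14 June 2012: 166 days × 48 tonnes/day = 7,968 tonnes at $46.64/tonne → $371,627.52
15 June – 31 December 2012: 200 days × 48 tonnes/day = 9,600 tonnes at $40.80/tonne → $391,680.00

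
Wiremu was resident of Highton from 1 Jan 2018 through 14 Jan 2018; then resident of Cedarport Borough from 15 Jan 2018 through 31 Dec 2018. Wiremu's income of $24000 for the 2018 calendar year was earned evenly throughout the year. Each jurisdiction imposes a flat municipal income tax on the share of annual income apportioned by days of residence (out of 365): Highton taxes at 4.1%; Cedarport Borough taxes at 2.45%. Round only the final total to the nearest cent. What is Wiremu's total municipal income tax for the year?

$603.19

Highton, 1 Jan – 14 Jan 2018: 14 days → $24000 × 4.1% × 14/365 = $37.7425
Cedarport Borough, 15 Jan – 31 Dec 2018: 351 days → $24000 × 2.45% × 351/365 = $565.4466
Total = $603.1890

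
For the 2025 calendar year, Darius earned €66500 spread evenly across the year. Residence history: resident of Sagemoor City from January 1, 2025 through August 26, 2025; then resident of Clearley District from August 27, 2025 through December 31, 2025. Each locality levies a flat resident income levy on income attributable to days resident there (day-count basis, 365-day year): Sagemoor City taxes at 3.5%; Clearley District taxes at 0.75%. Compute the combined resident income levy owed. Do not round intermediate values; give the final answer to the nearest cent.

€1691.20

Sagemoor City, January 1 – August 26, 2025: 238 days → €66500 × 3.5% × 238/365 = €1517.6575
Clearley District, August 27 – December 31, 2025: 127 days → €66500 × 0.75% × 127/365 = €173.5377
Total = €1691.1952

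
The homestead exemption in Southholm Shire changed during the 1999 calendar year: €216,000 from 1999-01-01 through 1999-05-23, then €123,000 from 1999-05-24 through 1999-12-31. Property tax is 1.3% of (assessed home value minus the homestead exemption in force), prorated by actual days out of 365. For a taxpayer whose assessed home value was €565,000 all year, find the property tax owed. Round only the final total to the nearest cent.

1999-01-01 to 1999-05-23: 143 days, exemption €216,000 → (€565,000 − €216,000) × 1.3% × 143/365 = €1,777.5096
1999-05-24 to 1999-12-31: 222 days, exemption €123,000 → (€565,000 − €123,000) × 1.3% × 222/365 = €3,494.8274
Total = €5,272.3370

€5,272.34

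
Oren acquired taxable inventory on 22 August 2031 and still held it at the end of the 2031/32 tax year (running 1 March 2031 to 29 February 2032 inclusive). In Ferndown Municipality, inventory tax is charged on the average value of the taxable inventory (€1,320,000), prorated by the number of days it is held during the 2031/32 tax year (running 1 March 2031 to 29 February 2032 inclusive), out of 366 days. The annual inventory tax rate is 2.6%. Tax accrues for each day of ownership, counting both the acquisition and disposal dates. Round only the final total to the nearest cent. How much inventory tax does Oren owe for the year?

€18,003.93

Days held (22 August 2031 – 29 February 2032): 192 out of 366
Tax = €1,320,000 × 2.6% × 192/366 = €18,003.9344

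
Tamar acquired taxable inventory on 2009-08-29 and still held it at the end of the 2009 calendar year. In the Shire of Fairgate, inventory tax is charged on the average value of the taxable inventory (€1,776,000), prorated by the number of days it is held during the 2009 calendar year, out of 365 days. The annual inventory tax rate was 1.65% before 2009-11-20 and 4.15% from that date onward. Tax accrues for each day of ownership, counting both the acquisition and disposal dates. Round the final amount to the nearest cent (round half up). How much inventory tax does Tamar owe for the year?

2009-08-29 to 2009-11-19: 83 days at 1.65% → €1,776,000 × 1.65% × 83/365 = €6,663.6493
2009-11-20 to 2009-12-31: 42 days at 4.15% → €1,776,000 × 4.15% × 42/365 = €8,481.0082
Total = €15,144.6575

€15,144.66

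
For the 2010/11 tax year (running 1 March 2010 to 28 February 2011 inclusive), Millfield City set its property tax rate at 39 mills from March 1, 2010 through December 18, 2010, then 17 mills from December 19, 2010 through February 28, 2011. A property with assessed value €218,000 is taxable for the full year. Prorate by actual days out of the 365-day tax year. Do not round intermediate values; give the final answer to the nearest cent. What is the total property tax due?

€7,555.94

March 1 – December 18, 2010: 293 days at 39 mills → €218,000 × 3.9% × 293/365 = €6,824.8932
December 19, 2010 – February 28, 2011: 72 days at 17 mills → €218,000 × 1.7% × 72/365 = €731.0466
Total = €7,555.9397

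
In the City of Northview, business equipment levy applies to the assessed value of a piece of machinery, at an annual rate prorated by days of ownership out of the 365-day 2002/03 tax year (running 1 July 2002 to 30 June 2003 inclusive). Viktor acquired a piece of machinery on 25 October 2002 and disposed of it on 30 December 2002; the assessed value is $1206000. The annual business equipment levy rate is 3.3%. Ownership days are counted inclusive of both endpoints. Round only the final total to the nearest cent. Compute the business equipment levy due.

Days held (25 October – 30 December 2002): 67 out of 365
Tax = $1206000 × 3.3% × 67/365 = $7305.3863

$7305.39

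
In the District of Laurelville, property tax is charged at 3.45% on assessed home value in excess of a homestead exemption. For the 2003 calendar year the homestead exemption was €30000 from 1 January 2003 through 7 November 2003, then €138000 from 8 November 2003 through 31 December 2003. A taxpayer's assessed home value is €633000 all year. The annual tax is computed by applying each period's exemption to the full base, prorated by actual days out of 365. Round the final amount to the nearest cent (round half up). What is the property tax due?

€20252.26

1 January – 7 November 2003: 311 days, exemption €30000 → (€633000 − €30000) × 3.45% × 311/365 = €17725.7219
8 November – 31 December 2003: 54 days, exemption €138000 → (€633000 − €138000) × 3.45% × 54/365 = €2526.5342
Total = €20252.2562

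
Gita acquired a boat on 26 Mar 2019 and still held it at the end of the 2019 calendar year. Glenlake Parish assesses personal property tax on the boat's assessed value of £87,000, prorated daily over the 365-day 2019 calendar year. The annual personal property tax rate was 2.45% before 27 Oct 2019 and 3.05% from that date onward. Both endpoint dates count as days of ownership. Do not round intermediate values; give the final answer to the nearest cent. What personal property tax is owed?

£1,735.35

26 Mar – 26 Oct 2019: 215 days at 2.45% → £87,000 × 2.45% × 215/365 = £1,255.5411
27 Oct – 31 Dec 2019: 66 days at 3.05% → £87,000 × 3.05% × 66/365 = £479.8110
Total = £1,735.3521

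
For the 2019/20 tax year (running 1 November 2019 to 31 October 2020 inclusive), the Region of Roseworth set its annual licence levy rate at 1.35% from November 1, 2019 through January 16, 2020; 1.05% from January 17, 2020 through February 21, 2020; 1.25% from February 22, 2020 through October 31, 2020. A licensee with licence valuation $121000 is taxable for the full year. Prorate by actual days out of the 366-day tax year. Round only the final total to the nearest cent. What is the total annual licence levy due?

$1514.15

November 1, 2019 – January 16, 2020: 77 days at 1.35% → $121000 × 1.35% × 77/366 = $343.6598
January 17 – February 21, 2020: 36 days at 1.05% → $121000 × 1.05% × 36/366 = $124.9672
February 22 – October 31, 2020: 253 days at 1.25% → $121000 × 1.25% × 253/366 = $1045.5260
Total = $1514.1530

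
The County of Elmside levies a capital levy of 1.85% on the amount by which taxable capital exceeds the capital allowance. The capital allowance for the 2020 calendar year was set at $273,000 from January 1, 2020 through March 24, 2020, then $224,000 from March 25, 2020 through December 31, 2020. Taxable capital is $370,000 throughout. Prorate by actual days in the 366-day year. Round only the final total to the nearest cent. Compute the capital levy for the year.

$2,492.95

January 1 – March 24, 2020: 84 days, exemption $273,000 → ($370,000 − $273,000) × 1.85% × 84/366 = $411.8525
March 25 – December 31, 2020: 282 days, exemption $224,000 → ($370,000 − $224,000) × 1.85% × 282/366 = $2,081.0984
Total = $2,492.9508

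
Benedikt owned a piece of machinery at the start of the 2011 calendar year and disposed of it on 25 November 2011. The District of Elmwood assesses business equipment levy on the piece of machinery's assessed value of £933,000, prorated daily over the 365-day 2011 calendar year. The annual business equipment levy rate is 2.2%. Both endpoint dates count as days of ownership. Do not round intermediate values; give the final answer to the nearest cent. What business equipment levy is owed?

Days held (1 January – 25 November 2011): 329 out of 365
Tax = £933,000 × 2.2% × 329/365 = £18,501.5178

£18,501.52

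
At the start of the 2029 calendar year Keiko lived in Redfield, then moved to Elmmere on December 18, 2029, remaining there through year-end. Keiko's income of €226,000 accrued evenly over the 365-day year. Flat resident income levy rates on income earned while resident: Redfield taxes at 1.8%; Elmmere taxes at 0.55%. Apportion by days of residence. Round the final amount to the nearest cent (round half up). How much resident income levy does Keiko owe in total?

Redfield, January 1 – December 17, 2029: 351 days → €226,000 × 1.8% × 351/365 = €3,911.9671
Elmmere, December 18 – December 31, 2029: 14 days → €226,000 × 0.55% × 14/365 = €47.6767
Total = €3,959.6438

€3,959.64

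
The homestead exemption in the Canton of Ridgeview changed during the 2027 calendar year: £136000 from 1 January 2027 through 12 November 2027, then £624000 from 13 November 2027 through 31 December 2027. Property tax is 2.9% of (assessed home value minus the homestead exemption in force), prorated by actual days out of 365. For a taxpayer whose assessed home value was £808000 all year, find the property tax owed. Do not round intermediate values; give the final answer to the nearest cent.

£17588.14

1 January – 12 November 2027: 316 days, exemption £136000 → (£808000 − £136000) × 2.9% × 316/365 = £16871.8027
13 November – 31 December 2027: 49 days, exemption £624000 → (£808000 − £624000) × 2.9% × 49/365 = £716.3397
Total = £17588.1425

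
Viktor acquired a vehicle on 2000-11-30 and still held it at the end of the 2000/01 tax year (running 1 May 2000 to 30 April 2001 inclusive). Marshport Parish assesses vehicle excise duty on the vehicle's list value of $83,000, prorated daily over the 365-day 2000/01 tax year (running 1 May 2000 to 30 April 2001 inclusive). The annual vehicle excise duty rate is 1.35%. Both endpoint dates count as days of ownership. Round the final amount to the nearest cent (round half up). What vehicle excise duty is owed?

Days held (2000-11-30 to 2001-04-30): 152 out of 365
Tax = $83,000 × 1.35% × 152/365 = $466.6192

$466.62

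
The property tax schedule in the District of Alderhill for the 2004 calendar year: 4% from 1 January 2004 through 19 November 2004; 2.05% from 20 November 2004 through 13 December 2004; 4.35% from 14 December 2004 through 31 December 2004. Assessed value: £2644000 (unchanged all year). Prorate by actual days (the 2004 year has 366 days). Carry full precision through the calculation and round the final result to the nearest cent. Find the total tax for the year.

1 January – 19 November 2004: 324 days at 4% → £2644000 × 4% × 324/366 = £93623.6066
20 November – 13 December 2004: 24 days at 2.05% → £2644000 × 2.05% × 24/366 = £3554.2295
14 December – 31 December 2004: 18 days at 4.35% → £2644000 × 4.35% × 18/366 = £5656.4262
Total = £102834.2623

£102834.26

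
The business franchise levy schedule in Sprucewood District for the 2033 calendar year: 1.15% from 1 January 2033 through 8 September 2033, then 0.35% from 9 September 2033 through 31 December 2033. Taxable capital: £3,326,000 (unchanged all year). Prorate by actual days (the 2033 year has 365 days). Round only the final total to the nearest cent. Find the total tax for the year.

1 January – 8 September 2033: 251 days at 1.15% → £3,326,000 × 1.15% × 251/365 = £26,302.7370
9 September – 31 December 2033: 114 days at 0.35% → £3,326,000 × 0.35% × 114/365 = £3,635.8192
Total = £29,938.5562

£29,938.56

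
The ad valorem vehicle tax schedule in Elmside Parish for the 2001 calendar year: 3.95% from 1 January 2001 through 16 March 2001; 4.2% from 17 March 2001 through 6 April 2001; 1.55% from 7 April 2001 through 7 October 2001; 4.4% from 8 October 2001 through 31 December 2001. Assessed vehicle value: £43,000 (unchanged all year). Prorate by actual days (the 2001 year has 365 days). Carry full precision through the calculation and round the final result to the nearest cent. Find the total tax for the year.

£1,229.51

1 January – 16 March 2001: 75 days at 3.95% → £43,000 × 3.95% × 75/365 = £349.0068
17 March – 6 April 2001: 21 days at 4.2% → £43,000 × 4.2% × 21/365 = £103.9068
7 April – 7 October 2001: 184 days at 1.55% → £43,000 × 1.55% × 184/365 = £335.9890
8 October – 31 December 2001: 85 days at 4.4% → £43,000 × 4.4% × 85/365 = £440.6027
Total = £1,229.5055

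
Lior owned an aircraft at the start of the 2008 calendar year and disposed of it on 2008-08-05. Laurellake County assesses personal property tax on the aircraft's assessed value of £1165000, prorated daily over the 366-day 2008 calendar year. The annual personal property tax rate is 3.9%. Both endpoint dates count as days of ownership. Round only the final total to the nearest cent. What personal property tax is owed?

Days held (2008-01-01 to 2008-08-05): 218 out of 366
Tax = £1165000 × 3.9% × 218/366 = £27062.3770

£27062.38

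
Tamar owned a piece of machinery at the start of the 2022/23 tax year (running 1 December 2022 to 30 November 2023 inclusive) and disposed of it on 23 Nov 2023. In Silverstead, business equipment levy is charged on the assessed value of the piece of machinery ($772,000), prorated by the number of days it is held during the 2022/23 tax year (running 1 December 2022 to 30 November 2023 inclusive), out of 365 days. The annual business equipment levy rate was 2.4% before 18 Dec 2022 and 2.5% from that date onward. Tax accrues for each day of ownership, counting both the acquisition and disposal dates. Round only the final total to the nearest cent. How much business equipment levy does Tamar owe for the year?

$18,893.91

1 Dec – 17 Dec 2022: 17 days at 2.4% → $772,000 × 2.4% × 17/365 = $862.9479
18 Dec 2022 – 23 Nov 2023: 341 days at 2.5% → $772,000 × 2.5% × 341/365 = $18,030.9589
Total = $18,893.9068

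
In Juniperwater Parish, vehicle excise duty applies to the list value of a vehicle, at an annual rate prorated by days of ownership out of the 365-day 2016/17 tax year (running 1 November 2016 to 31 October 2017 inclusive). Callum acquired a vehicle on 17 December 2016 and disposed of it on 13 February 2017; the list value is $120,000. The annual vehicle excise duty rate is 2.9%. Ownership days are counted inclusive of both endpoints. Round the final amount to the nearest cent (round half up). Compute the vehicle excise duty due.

Days held (17 December 2016 – 13 February 2017): 59 out of 365
Tax = $120,000 × 2.9% × 59/365 = $562.5205

$562.52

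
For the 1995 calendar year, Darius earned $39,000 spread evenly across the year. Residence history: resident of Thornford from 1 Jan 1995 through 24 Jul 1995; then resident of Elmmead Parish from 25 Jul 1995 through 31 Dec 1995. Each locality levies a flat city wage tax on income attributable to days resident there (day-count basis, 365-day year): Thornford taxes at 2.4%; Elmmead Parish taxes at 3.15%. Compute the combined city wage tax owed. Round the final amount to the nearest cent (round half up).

Thornford, 1 Jan – 24 Jul 1995: 205 days → $39,000 × 2.4% × 205/365 = $525.6986
Elmmead Parish, 25 Jul – 31 Dec 1995: 160 days → $39,000 × 3.15% × 160/365 = $538.5205
Total = $1,064.2192

$1,064.22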